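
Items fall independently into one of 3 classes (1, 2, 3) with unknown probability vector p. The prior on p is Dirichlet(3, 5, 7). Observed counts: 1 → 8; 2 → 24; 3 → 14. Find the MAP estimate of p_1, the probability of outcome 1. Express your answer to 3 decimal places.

The posterior is Dirichlet(αᵢ + nᵢ) = Dirichlet(11, 29, 21).
For a Dirichlet(a₁,…,a_K) with all aᵢ > 1, the mode has j-th component (aⱼ − 1)/(Σaᵢ − K).
Here Σaᵢ = 61 and K = 3, so p_1 = (11 − 1)/(61 − 3) = 10/58 ≈ 0.172.

MAP estimate: 0.172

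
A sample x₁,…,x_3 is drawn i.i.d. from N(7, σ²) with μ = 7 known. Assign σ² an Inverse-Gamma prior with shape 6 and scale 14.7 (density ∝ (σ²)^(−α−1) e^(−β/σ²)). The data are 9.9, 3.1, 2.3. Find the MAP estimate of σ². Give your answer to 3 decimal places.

Sum of squared deviations about the known mean: SS = (9.9−7)² + (3.1−7)² + (2.3−7)² = 45.71.
The Normal likelihood contributes (σ²)^(−n/2) exp(−SS/(2σ²)), so the posterior is Inverse-Gamma(α + n/2, β + SS/2) = Inverse-Gamma(7.5, 37.555).
The mode of Inverse-Gamma(a, b) is b/(a+1) = 37.555/8.5 ≈ 4.418.

σ̂²_MAP = 4.418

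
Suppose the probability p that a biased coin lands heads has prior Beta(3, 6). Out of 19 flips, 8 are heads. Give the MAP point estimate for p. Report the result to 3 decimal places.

Prior: Beta(3, 6).
Data: 8 successes in 19 trials. The binomial likelihood contributes p^8(1−p)^11, so the posterior is Beta(3+8, 6+11) = Beta(11, 17).
For Beta(a, b) with a, b > 1 the mode is (a−1)/(a+b−2) = 10/26 ≈ 0.385.

p̂_MAP = 0.385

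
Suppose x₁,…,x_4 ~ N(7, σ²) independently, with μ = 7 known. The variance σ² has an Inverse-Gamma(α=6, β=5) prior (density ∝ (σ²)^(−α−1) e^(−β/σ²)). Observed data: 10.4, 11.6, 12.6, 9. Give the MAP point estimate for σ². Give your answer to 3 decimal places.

Sum of squared deviations about the known mean: SS = (10.4−7)² + (11.6−7)² + (12.6−7)² + (9−7)² = 68.08.
The Normal likelihood contributes (σ²)^(−n/2) exp(−SS/(2σ²)), so the posterior is Inverse-Gamma(α + n/2, β + SS/2) = Inverse-Gamma(8, 39.04).
The mode of Inverse-Gamma(a, b) is b/(a+1) = 39.04/9 ≈ 4.338.

σ̂²_MAP = 4.338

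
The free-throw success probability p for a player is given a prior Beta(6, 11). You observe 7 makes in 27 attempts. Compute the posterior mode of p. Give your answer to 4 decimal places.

p̂_MAP = 0.2857

Prior: Beta(6, 11).
Data: 7 successes in 27 trials. The binomial likelihood contributes p^7(1−p)^20, so the posterior is Beta(6+7, 11+20) = Beta(13, 31).
For Beta(a, b) with a, b > 1 the mode is (a−1)/(a+b−2) = 12/42 ≈ 0.2857.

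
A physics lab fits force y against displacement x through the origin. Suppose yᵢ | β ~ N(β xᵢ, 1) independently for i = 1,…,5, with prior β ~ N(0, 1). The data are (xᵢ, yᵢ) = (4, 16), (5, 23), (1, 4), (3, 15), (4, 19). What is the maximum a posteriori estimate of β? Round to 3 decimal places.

β̂_MAP = 4.471

log p(β | y) = −Σ(yᵢ − βxᵢ)²/(2·1) − β²/(2·1) + const.
Setting the derivative to zero: Σxᵢ(yᵢ − βxᵢ)/1 − β/1 = 0, so β = Σxᵢyᵢ / (Σxᵢ² + σ²/τ²).
Σxᵢyᵢ = 4·16 + 5·23 + 1·4 + 3·15 + 4·19 = 304; Σxᵢ² = 67; σ²/τ² = 1.
β̂_MAP = 304 / (67 + 1) = 304/68 ≈ 4.471.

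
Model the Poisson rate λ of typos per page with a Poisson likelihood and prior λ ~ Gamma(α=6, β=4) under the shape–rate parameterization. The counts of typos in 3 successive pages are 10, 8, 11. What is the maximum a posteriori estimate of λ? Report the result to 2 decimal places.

Σxᵢ = 10+8+11 = 29, with n = 3.
Posterior ∝ λ^5e^(−4λ) · λ^29e^(−3λ) = λ^34e^(−7λ), i.e. Gamma(shape=35, rate=7).
The mode of a Gamma(a, b) with a ≥ 1 (shape–rate) is (a−1)/b = 34/7 ≈ 4.86.

λ̂_MAP = 4.86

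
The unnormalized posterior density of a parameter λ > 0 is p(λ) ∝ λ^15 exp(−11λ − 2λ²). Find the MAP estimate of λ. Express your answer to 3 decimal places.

λ̂_MAP = 1.000

ℓ'(λ) = 15/λ − 11 − 4λ. Setting this to zero and multiplying by λ: 4λ² + 11λ − 15 = 0.
λ = (−11 + √(11² + 4·4·15)) / (2·4) = (−11 + √361) / 8 = (−11 + 19)/8 = 1.
ℓ''(λ) = −15/λ² − 4 < 0, confirming a maximum.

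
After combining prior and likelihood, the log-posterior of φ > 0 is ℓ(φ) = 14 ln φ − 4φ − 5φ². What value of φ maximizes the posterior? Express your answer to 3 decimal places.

ℓ'(φ) = 14/φ − 4 − 10φ. Setting this to zero and multiplying by φ: 10φ² + 4φ − 14 = 0.
φ = (−4 + √(4² + 4·10·14)) / (2·10) = (−4 + √576) / 20 = (−4 + 24)/20 = 1.
ℓ''(φ) = −14/φ² − 10 < 0, confirming a maximum.

φ̂_MAP = 1.000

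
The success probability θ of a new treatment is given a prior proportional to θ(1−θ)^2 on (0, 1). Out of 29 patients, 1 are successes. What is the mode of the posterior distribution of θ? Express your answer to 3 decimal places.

θ̂_MAP = 0.063

The prior density ∝ θ(1−θ)^2 is the kernel of Beta(2, 3).
Data: 1 success in 29 trials. The binomial likelihood contributes θ(1−θ)^28, so the posterior is Beta(2+1, 3+28) = Beta(3, 31).
For Beta(a, b) with a, b > 1 the mode is (a−1)/(a+b−2) = 2/32 ≈ 0.063.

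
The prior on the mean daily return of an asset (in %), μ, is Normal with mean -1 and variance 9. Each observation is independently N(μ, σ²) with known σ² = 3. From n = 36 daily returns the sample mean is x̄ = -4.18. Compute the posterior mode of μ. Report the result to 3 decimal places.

n = 36, x̄ = -4.18.
For a Normal prior and Normal likelihood with known variance, the posterior is Normal; its mode equals its mean, the precision-weighted average.
Prior precision 1/σ₀² = 1/9; data precision n/σ² = 36/3 = 12.
μ̂ = ((1/9)·(-1) + 12·(-4.18)) / (1/9 + 12) = (-11311/225)/(109/9) = -11311/2725 ≈ -4.151.

μ̂_MAP = -4.151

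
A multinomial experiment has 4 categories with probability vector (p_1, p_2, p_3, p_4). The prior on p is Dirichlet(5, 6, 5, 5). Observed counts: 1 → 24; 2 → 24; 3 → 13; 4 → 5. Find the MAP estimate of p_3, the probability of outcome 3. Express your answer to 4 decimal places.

MAP estimate: 0.2048

The posterior is Dirichlet(αᵢ + nᵢ) = Dirichlet(29, 30, 18, 10).
For a Dirichlet(a₁,…,a_K) with all aᵢ > 1, the mode has j-th component (aⱼ − 1)/(Σaᵢ − K).
Here Σaᵢ = 87 and K = 4, so p_3 = (18 − 1)/(87 − 4) = 17/83 ≈ 0.2048.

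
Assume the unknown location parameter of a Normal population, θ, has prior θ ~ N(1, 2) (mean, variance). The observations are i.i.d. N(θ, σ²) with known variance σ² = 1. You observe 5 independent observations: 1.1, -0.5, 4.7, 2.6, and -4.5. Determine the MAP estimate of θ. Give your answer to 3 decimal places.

θ̂_MAP = 0.709

n = 5; x̄ = (1.1 + (-0.5) + 4.7 + 2.6 + (-4.5))/5 = 3.4/5 = 0.68.
For a Normal prior and Normal likelihood with known variance, the posterior is Normal; its mode equals its mean, the precision-weighted average.
Prior precision 1/σ₀² = 1/2 = 0.5; data precision n/σ² = 5/1 = 5.
θ̂ = (0.5·1 + 5·0.68) / (0.5 + 5) = 3.9/5.5 = 39/55 ≈ 0.709.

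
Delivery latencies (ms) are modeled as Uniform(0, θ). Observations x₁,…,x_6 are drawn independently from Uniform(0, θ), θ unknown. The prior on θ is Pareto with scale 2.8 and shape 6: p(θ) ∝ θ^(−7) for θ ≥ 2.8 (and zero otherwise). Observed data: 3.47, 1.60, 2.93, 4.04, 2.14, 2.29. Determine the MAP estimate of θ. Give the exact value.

θ̂_MAP = 4.04

The Uniform(0, θ) likelihood is θ^(−n) for θ ≥ max(xᵢ), zero otherwise. Here max(xᵢ) = 4.04.
Posterior ∝ θ^(−7) · θ^(−6) = θ^(−13) on θ ≥ max(2.8, 4.04) = 4.04.
This density is strictly decreasing in θ, so the posterior mode lies at the lower boundary of the support.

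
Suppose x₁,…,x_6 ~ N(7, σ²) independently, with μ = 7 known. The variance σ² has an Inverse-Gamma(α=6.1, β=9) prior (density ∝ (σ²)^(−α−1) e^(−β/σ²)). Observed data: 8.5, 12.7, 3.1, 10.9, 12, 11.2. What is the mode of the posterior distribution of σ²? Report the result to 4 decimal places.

Sum of squared deviations about the known mean: SS = (8.5−7)² + (12.7−7)² + (3.1−7)² + (10.9−7)² + (12−7)² + (11.2−7)² = 107.8.
The Normal likelihood contributes (σ²)^(−n/2) exp(−SS/(2σ²)), so the posterior is Inverse-Gamma(α + n/2, β + SS/2) = Inverse-Gamma(9.1, 62.9).
The mode of Inverse-Gamma(a, b) is b/(a+1) = 62.9/10.1 ≈ 6.2277.

σ̂²_MAP = 6.2277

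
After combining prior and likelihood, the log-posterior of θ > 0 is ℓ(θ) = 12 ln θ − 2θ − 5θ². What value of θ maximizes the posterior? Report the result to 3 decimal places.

ℓ'(θ) = 12/θ − 2 − 10θ. Setting this to zero and multiplying by θ: 10θ² + 2θ − 12 = 0.
θ = (−2 + √(2² + 4·10·12)) / (2·10) = (−2 + √484) / 20 = (−2 + 22)/20 = 1.
ℓ''(θ) = −12/θ² − 10 < 0, confirming a maximum.

θ̂_MAP = 1.000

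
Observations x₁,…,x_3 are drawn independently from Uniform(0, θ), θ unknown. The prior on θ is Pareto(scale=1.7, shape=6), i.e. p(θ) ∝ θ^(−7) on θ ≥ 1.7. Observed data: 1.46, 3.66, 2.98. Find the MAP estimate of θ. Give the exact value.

θ̂_MAP = 3.66

The Uniform(0, θ) likelihood is θ^(−n) for θ ≥ max(xᵢ), zero otherwise. Here max(xᵢ) = 3.66.
Posterior ∝ θ^(−7) · θ^(−3) = θ^(−10) on θ ≥ max(1.7, 3.66) = 3.66.
This density is strictly decreasing in θ, so the posterior mode lies at the lower boundary of the support.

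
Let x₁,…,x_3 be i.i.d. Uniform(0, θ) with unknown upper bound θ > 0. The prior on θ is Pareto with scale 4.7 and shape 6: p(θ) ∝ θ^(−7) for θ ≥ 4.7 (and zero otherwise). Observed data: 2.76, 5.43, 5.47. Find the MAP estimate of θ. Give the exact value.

θ̂_MAP = 5.47

The Uniform(0, θ) likelihood is θ^(−n) for θ ≥ max(xᵢ), zero otherwise. Here max(xᵢ) = 5.47.
Posterior ∝ θ^(−7) · θ^(−3) = θ^(−10) on θ ≥ max(4.7, 5.47) = 5.47.
This density is strictly decreasing in θ, so the posterior mode lies at the lower boundary of the support.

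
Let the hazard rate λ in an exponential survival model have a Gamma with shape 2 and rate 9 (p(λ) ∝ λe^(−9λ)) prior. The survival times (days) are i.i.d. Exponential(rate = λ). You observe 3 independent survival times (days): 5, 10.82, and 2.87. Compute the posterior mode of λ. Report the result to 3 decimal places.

The Exponential(rate=λ) likelihood is ∝ λ^n e^(−λΣtᵢ). Here n = 3 and Σtᵢ = 5 + 10.82 + 2.87 = 18.69.
Posterior ∝ λe^(−9λ) · λ^3e^(−18.69λ) = λ^4e^(−27.69λ), i.e. Gamma(5, 27.69).
Mode = (a−1)/b = 4/27.69 ≈ 0.144.

λ̂_MAP = 0.144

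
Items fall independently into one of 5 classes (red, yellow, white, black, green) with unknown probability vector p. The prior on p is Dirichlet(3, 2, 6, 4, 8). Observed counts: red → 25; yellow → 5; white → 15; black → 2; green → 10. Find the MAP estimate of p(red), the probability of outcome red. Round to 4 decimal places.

MAP estimate of p(red) = 0.3600

The posterior is Dirichlet(αᵢ + nᵢ) = Dirichlet(28, 7, 21, 6, 18).
For a Dirichlet(a₁,…,a_K) with all aᵢ > 1, the mode has j-th component (aⱼ − 1)/(Σaᵢ − K).
Here Σaᵢ = 80 and K = 5, so p(red) = (28 − 1)/(80 − 5) = 27/75 ≈ 0.3600.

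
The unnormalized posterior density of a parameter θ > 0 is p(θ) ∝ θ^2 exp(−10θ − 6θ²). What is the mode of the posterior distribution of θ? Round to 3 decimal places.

θ̂_MAP = 0.167

ℓ'(θ) = 2/θ − 10 − 12θ. Setting this to zero and multiplying by θ: 12θ² + 10θ − 2 = 0.
θ = (−10 + √(10² + 4·12·2)) / (2·12) = (−10 + √196) / 24 = (−10 + 14)/24 = 1/6.
ℓ''(θ) = −2/θ² − 12 < 0, confirming a maximum.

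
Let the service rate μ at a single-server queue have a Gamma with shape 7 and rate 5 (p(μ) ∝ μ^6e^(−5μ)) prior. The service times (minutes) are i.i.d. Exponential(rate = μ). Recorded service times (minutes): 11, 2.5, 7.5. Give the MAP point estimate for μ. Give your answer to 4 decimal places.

The Exponential(rate=μ) likelihood is ∝ μ^n e^(−μΣtᵢ). Here n = 3 and Σtᵢ = 11 + 2.5 + 7.5 = 21.
Posterior ∝ μ^6e^(−5μ) · μ^3e^(−21μ) = μ^9e^(−26μ), i.e. Gamma(10, 26).
Mode = (a−1)/b = 9/26 ≈ 0.3462.

μ̂_MAP = 0.3462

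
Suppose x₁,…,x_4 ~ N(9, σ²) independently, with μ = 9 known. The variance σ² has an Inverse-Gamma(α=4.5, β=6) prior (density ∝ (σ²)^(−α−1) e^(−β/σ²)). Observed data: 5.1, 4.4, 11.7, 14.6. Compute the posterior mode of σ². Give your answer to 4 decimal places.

Sum of squared deviations about the known mean: SS = (5.1−9)² + (4.4−9)² + (11.7−9)² + (14.6−9)² = 75.02.
The Normal likelihood contributes (σ²)^(−n/2) exp(−SS/(2σ²)), so the posterior is Inverse-Gamma(α + n/2, β + SS/2) = Inverse-Gamma(6.5, 43.51).
The mode of Inverse-Gamma(a, b) is b/(a+1) = 43.51/7.5 ≈ 5.8013.

σ̂²_MAP = 5.8013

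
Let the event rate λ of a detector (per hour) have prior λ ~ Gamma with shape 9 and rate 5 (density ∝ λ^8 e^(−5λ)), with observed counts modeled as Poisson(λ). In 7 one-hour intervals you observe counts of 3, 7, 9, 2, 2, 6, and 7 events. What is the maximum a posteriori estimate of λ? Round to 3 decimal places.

Σxᵢ = 3+7+9+2+2+6+7 = 36, with n = 7.
Posterior ∝ λ^8e^(−5λ) · λ^36e^(−7λ) = λ^44e^(−12λ), i.e. Gamma(shape=45, rate=12).
The mode of a Gamma(a, b) with a ≥ 1 (shape–rate) is (a−1)/b = 44/12 ≈ 3.667.

λ̂_MAP = 3.667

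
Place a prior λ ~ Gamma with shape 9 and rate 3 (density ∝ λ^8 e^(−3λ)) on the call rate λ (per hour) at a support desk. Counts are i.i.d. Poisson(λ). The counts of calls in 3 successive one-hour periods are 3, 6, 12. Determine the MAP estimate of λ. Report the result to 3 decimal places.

λ̂_MAP = 4.833

Σxᵢ = 3+6+12 = 21, with n = 3.
Posterior ∝ λ^8e^(−3λ) · λ^21e^(−3λ) = λ^29e^(−6λ), i.e. Gamma(shape=30, rate=6).
The mode of a Gamma(a, b) with a ≥ 1 (shape–rate) is (a−1)/b = 29/6 ≈ 4.833.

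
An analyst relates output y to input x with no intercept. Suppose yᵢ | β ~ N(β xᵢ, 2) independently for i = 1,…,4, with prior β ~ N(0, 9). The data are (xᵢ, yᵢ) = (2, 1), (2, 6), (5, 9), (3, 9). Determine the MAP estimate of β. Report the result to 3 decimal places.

log p(β | y) = −Σ(yᵢ − βxᵢ)²/(2·2) − β²/(2·9) + const.
Setting the derivative to zero: Σxᵢ(yᵢ − βxᵢ)/2 − β/9 = 0, so β = Σxᵢyᵢ / (Σxᵢ² + σ²/τ²).
Σxᵢyᵢ = 2·1 + 2·6 + 5·9 + 3·9 = 86; Σxᵢ² = 42; σ²/τ² = 2/9.
β̂_MAP = 86 / (42 + 2/9) = 86/(380/9) = 387/190 ≈ 2.037.

β̂_MAP = 2.037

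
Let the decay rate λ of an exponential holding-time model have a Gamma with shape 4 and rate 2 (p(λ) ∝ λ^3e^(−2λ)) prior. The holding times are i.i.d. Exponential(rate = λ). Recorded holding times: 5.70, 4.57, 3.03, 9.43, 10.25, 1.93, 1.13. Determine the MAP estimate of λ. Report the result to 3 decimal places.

λ̂_MAP = 0.263

The Exponential(rate=λ) likelihood is ∝ λ^n e^(−λΣtᵢ). Here n = 7 and Σtᵢ = 5.70 + 4.57 + 3.03 + 9.43 + 10.25 + 1.93 + 1.13 = 36.04.
Posterior ∝ λ^3e^(−2λ) · λ^7e^(−36.04λ) = λ^10e^(−38.04λ), i.e. Gamma(11, 38.04).
Mode = (a−1)/b = 10/38.04 ≈ 0.263.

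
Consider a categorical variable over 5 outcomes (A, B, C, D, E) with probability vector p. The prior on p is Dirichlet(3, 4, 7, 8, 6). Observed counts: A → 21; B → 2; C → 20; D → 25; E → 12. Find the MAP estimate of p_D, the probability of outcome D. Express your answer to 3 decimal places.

MAP estimate of p_D = 0.311

The posterior is Dirichlet(αᵢ + nᵢ) = Dirichlet(24, 6, 27, 33, 18).
For a Dirichlet(a₁,…,a_K) with all aᵢ > 1, the mode has j-th component (aⱼ − 1)/(Σaᵢ − K).
Here Σaᵢ = 108 and K = 5, so p_D = (33 − 1)/(108 − 5) = 32/103 ≈ 0.311.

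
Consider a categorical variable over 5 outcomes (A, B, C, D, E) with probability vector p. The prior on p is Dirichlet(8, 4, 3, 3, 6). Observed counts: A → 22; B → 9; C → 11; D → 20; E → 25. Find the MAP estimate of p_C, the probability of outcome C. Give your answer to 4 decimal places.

MAP estimate of p_C = 0.1226

The posterior is Dirichlet(αᵢ + nᵢ) = Dirichlet(30, 13, 14, 23, 31).
For a Dirichlet(a₁,…,a_K) with all aᵢ > 1, the mode has j-th component (aⱼ − 1)/(Σaᵢ − K).
Here Σaᵢ = 111 and K = 5, so p_C = (14 − 1)/(111 − 5) = 13/106 ≈ 0.1226.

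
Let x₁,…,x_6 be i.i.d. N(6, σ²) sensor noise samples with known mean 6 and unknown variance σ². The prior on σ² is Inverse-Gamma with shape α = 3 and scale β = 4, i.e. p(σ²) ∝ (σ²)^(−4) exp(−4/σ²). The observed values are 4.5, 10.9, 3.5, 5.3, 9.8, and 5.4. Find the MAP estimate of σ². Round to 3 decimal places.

σ̂²_MAP = 3.986

Sum of squared deviations about the known mean: SS = (4.5−6)² + (10.9−6)² + (3.5−6)² + (5.3−6)² + (9.8−6)² + (5.4−6)² = 47.8.
The Normal likelihood contributes (σ²)^(−n/2) exp(−SS/(2σ²)), so the posterior is Inverse-Gamma(α + n/2, β + SS/2) = Inverse-Gamma(6, 27.9).
The mode of Inverse-Gamma(a, b) is b/(a+1) = 27.9/7 ≈ 3.986.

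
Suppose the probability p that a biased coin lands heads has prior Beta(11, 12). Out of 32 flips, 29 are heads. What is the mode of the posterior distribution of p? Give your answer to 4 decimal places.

Prior: Beta(11, 12).
Data: 29 successes in 32 trials. The binomial likelihood contributes p^29(1−p)^3, so the posterior is Beta(11+29, 12+3) = Beta(40, 15).
For Beta(a, b) with a, b > 1 the mode is (a−1)/(a+b−2) = 39/53 ≈ 0.7358.

p̂_MAP = 0.7358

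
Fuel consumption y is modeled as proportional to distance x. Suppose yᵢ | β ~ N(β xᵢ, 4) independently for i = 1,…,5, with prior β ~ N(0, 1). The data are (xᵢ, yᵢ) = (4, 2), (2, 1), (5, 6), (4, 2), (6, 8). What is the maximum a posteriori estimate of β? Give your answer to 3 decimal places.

β̂_MAP = 0.950

log p(β | y) = −Σ(yᵢ − βxᵢ)²/(2·4) − β²/(2·1) + const.
Setting the derivative to zero: Σxᵢ(yᵢ − βxᵢ)/4 − β/1 = 0, so β = Σxᵢyᵢ / (Σxᵢ² + σ²/τ²).
Σxᵢyᵢ = 4·2 + 2·1 + 5·6 + 4·2 + 6·8 = 96; Σxᵢ² = 97; σ²/τ² = 4.
β̂_MAP = 96 / (97 + 4) = 96/101 ≈ 0.950.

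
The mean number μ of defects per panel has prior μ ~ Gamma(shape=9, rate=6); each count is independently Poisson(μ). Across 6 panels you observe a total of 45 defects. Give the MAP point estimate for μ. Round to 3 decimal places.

μ̂_MAP = 4.417

Σxᵢ = 45, n = 6.
Posterior ∝ μ^8e^(−6μ) · μ^45e^(−6μ) = μ^53e^(−12μ), i.e. Gamma(shape=54, rate=12).
The mode of a Gamma(a, b) with a ≥ 1 (shape–rate) is (a−1)/b = 53/12 ≈ 4.417.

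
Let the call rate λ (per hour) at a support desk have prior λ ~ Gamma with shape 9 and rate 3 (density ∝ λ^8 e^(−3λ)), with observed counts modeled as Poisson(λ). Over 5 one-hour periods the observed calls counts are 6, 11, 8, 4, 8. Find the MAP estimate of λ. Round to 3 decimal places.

Σxᵢ = 6+11+8+4+8 = 37, with n = 5.
Posterior ∝ λ^8e^(−3λ) · λ^37e^(−5λ) = λ^45e^(−8λ), i.e. Gamma(shape=46, rate=8).
The mode of a Gamma(a, b) with a ≥ 1 (shape–rate) is (a−1)/b = 45/8 ≈ 5.625.

λ̂_MAP = 5.625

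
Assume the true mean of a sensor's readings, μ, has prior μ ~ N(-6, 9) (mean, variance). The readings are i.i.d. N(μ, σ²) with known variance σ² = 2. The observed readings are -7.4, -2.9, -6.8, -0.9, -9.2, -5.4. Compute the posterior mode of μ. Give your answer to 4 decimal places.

μ̂_MAP = -5.4536

n = 6; x̄ = ((-7.4) + (-2.9) + (-6.8) + (-0.9) + (-9.2) + (-5.4))/6 = -32.6/6 = -163/30 ≈ -5.4333.
For a Normal prior and Normal likelihood with known variance, the posterior is Normal; its mode equals its mean, the precision-weighted average.
Prior precision 1/σ₀² = 1/9; data precision n/σ² = 6/2 = 3.
μ̂ = ((1/9)·(-6) + 3·(-163/30)) / (1/9 + 3) = (-509/30)/(28/9) = -1527/280 ≈ -5.4536.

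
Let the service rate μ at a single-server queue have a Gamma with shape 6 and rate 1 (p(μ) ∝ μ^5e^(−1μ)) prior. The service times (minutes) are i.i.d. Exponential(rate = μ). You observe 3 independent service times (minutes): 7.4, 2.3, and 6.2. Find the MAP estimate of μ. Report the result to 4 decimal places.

μ̂_MAP = 0.4734

The Exponential(rate=μ) likelihood is ∝ μ^n e^(−μΣtᵢ). Here n = 3 and Σtᵢ = 7.4 + 2.3 + 6.2 = 15.9.
Posterior ∝ μ^5e^(−1μ) · μ^3e^(−15.9μ) = μ^8e^(−16.9μ), i.e. Gamma(9, 16.9).
Mode = (a−1)/b = 8/16.9 ≈ 0.4734.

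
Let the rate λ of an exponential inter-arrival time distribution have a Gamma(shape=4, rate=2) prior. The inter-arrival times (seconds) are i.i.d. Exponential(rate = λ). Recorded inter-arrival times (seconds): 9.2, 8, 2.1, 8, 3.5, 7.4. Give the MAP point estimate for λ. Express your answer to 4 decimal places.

λ̂_MAP = 0.2239

The Exponential(rate=λ) likelihood is ∝ λ^n e^(−λΣtᵢ). Here n = 6 and Σtᵢ = 9.2 + 8 + 2.1 + 8 + 3.5 + 7.4 = 38.2.
Posterior ∝ λ^3e^(−2λ) · λ^6e^(−38.2λ) = λ^9e^(−40.2λ), i.e. Gamma(10, 40.2).
Mode = (a−1)/b = 9/40.2 ≈ 0.2239.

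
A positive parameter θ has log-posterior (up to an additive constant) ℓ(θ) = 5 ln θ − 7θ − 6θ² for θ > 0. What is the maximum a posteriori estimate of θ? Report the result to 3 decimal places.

ℓ'(θ) = 5/θ − 7 − 12θ. Setting this to zero and multiplying by θ: 12θ² + 7θ − 5 = 0.
θ = (−7 + √(7² + 4·12·5)) / (2·12) = (−7 + √289) / 24 = (−7 + 17)/24 = 5/12.
ℓ''(θ) = −5/θ² − 12 < 0, confirming a maximum.

θ̂_MAP = 0.417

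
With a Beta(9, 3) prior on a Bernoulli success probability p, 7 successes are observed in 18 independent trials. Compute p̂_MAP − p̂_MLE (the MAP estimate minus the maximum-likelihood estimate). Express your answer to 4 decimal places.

Posterior is Beta(16, 14); MAP = (16−1)/(30−2) = 15/28 ≈ 0.53571.
MLE ignores the prior: p̂_MLE = k/n = 7/18 ≈ 0.38889.
Difference = 15/28 − 7/18 = 37/252 ≈ 0.1468.

MAP − MLE = 0.1468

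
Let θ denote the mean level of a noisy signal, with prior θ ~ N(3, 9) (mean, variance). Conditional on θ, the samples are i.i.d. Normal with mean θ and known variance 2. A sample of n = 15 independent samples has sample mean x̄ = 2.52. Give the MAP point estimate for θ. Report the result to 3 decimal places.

n = 15, x̄ = 2.52.
For a Normal prior and Normal likelihood with known variance, the posterior is Normal; its mode equals its mean, the precision-weighted average.
Prior precision 1/σ₀² = 1/9; data precision n/σ² = 15/2 = 7.5.
θ̂ = ((1/9)·3 + 7.5·2.52) / (1/9 + 7.5) = (577/30)/(137/18) = 1731/685 ≈ 2.527.

θ̂_MAP = 2.527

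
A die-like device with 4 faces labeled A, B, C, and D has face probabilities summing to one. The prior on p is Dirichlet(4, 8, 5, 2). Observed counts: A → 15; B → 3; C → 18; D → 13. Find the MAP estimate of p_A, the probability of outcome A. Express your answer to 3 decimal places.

MAP estimate of p_A = 0.281

The posterior is Dirichlet(αᵢ + nᵢ) = Dirichlet(19, 11, 23, 15).
For a Dirichlet(a₁,…,a_K) with all aᵢ > 1, the mode has j-th component (aⱼ − 1)/(Σaᵢ − K).
Here Σaᵢ = 68 and K = 4, so p_A = (19 − 1)/(68 − 4) = 18/64 ≈ 0.281.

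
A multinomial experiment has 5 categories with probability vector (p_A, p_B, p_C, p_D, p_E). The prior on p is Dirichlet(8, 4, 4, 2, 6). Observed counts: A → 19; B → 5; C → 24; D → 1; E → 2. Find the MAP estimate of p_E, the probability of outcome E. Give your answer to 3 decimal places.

The posterior is Dirichlet(αᵢ + nᵢ) = Dirichlet(27, 9, 28, 3, 8).
For a Dirichlet(a₁,…,a_K) with all aᵢ > 1, the mode has j-th component (aⱼ − 1)/(Σaᵢ − K).
Here Σaᵢ = 75 and K = 5, so p_E = (8 − 1)/(75 − 5) = 7/70 ≈ 0.100.

MAP estimate of p_E = 0.100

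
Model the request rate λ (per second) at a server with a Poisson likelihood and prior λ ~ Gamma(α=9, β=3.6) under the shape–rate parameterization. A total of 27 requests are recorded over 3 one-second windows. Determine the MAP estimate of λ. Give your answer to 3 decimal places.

λ̂_MAP = 5.303

Σxᵢ = 27, n = 3.
Posterior ∝ λ^8e^(−3.6λ) · λ^27e^(−3λ) = λ^35e^(−6.6λ), i.e. Gamma(shape=36, rate=6.6).
The mode of a Gamma(a, b) with a ≥ 1 (shape–rate) is (a−1)/b = 35/6.6 ≈ 5.303.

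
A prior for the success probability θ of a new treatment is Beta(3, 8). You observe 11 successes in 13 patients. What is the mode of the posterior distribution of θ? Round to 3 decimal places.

θ̂_MAP = 0.591

Prior: Beta(3, 8).
Data: 11 successes in 13 trials. The binomial likelihood contributes θ^11(1−θ)^2, so the posterior is Beta(3+11, 8+2) = Beta(14, 10).
For Beta(a, b) with a, b > 1 the mode is (a−1)/(a+b−2) = 13/22 ≈ 0.591.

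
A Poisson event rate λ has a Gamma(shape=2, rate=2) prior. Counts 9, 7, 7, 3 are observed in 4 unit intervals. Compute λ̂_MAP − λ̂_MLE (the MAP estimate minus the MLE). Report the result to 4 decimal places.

Σxᵢ = 26. Posterior is Gamma(28, 6); MAP = (28−1)/6 = 27/6 ≈ 4.50000.
MLE = x̄ = 26/4 ≈ 6.50000.
Difference = 27/6 − 26/4 = -2 ≈ -2.0000.

MAP − MLE = -2.0000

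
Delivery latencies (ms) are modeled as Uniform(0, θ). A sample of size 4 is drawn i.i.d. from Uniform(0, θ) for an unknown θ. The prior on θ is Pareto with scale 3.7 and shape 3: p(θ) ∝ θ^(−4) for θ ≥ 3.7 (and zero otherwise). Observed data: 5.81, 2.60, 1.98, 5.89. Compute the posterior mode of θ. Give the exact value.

The Uniform(0, θ) likelihood is θ^(−n) for θ ≥ max(xᵢ), zero otherwise. Here max(xᵢ) = 5.89.
Posterior ∝ θ^(−4) · θ^(−4) = θ^(−8) on θ ≥ max(3.7, 5.89) = 5.89.
This density is strictly decreasing in θ, so the posterior mode lies at the lower boundary of the support.

θ̂_MAP = 5.89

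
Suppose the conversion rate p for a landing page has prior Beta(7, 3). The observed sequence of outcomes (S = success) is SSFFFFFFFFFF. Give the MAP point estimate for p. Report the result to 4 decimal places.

Prior: Beta(7, 3).
Data: 2 successes in 12 trials (from the sequence). The binomial likelihood contributes p^2(1−p)^10, so the posterior is Beta(7+2, 3+10) = Beta(9, 13).
For Beta(a, b) with a, b > 1 the mode is (a−1)/(a+b−2) = 8/20 ≈ 0.4000.

p̂_MAP = 0.4000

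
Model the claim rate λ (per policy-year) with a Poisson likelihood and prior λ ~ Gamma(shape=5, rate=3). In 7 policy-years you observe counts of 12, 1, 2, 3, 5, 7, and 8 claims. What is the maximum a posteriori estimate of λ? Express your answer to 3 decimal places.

Σxᵢ = 12+1+2+3+5+7+8 = 38, with n = 7.
Posterior ∝ λ^4e^(−3λ) · λ^38e^(−7λ) = λ^42e^(−10λ), i.e. Gamma(shape=43, rate=10).
The mode of a Gamma(a, b) with a ≥ 1 (shape–rate) is (a−1)/b = 42/10 ≈ 4.200.

λ̂_MAP = 4.200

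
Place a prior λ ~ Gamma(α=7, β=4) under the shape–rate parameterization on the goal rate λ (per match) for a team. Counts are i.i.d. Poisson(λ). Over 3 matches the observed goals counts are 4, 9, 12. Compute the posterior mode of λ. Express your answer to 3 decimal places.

λ̂_MAP = 4.429

Σxᵢ = 4+9+12 = 25, with n = 3.
Posterior ∝ λ^6e^(−4λ) · λ^25e^(−3λ) = λ^31e^(−7λ), i.e. Gamma(shape=32, rate=7).
The mode of a Gamma(a, b) with a ≥ 1 (shape–rate) is (a−1)/b = 31/7 ≈ 4.429.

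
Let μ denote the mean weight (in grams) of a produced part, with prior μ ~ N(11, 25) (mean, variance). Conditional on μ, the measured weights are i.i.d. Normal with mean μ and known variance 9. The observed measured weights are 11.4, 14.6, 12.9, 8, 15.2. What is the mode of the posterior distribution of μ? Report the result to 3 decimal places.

n = 5; x̄ = (11.4 + 14.6 + 12.9 + 8 + 15.2)/5 = 62.1/5 = 12.42.
For a Normal prior and Normal likelihood with known variance, the posterior is Normal; its mode equals its mean, the precision-weighted average.
Prior precision 1/σ₀² = 1/25 = 0.04; data precision n/σ² = 5/9.
μ̂ = (0.04·11 + (5/9)·12.42) / (0.04 + 5/9) = 7.34/(134/225) = 3303/268 ≈ 12.325.

μ̂_MAP = 12.325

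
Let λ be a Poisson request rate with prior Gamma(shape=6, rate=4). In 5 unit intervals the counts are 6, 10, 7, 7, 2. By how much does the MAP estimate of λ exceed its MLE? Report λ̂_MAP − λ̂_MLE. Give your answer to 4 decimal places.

MAP − MLE = -2.2889

Σxᵢ = 32. Posterior is Gamma(38, 9); MAP = (38−1)/9 = 37/9 ≈ 4.11111.
MLE = x̄ = 32/5 ≈ 6.40000.
Difference = 37/9 − 32/5 = -103/45 ≈ -2.2889.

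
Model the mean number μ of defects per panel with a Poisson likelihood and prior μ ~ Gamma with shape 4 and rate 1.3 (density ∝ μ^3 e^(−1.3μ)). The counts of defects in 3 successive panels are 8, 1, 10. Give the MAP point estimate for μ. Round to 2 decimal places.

Σxᵢ = 8+1+10 = 19, with n = 3.
Posterior ∝ μ^3e^(−1.3μ) · μ^19e^(−3μ) = μ^22e^(−4.3μ), i.e. Gamma(shape=23, rate=4.3).
The mode of a Gamma(a, b) with a ≥ 1 (shape–rate) is (a−1)/b = 22/4.3 ≈ 5.12.

μ̂_MAP = 5.12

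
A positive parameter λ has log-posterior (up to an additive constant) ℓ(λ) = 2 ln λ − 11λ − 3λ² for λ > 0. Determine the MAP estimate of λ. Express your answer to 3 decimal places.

λ̂_MAP = 0.167

ℓ'(λ) = 2/λ − 11 − 6λ. Setting this to zero and multiplying by λ: 6λ² + 11λ − 2 = 0.
λ = (−11 + √(11² + 4·6·2)) / (2·6) = (−11 + √169) / 12 = (−11 + 13)/12 = 1/6.
ℓ''(λ) = −2/λ² − 6 < 0, confirming a maximum.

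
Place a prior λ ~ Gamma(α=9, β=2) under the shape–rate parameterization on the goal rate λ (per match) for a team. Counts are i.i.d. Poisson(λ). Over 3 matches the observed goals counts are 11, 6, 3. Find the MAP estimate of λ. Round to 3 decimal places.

Σxᵢ = 11+6+3 = 20, with n = 3.
Posterior ∝ λ^8e^(−2λ) · λ^20e^(−3λ) = λ^28e^(−5λ), i.e. Gamma(shape=29, rate=5).
The mode of a Gamma(a, b) with a ≥ 1 (shape–rate) is (a−1)/b = 28/5 ≈ 5.600.

λ̂_MAP = 5.600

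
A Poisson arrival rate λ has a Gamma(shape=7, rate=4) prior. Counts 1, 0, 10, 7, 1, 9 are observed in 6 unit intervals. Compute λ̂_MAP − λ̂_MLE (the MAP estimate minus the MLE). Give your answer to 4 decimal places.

MAP − MLE = -1.2667

Σxᵢ = 28. Posterior is Gamma(35, 10); MAP = (35−1)/10 = 34/10 ≈ 3.40000.
MLE = x̄ = 28/6 ≈ 4.66667.
Difference = 34/10 − 28/6 = -19/15 ≈ -1.2667.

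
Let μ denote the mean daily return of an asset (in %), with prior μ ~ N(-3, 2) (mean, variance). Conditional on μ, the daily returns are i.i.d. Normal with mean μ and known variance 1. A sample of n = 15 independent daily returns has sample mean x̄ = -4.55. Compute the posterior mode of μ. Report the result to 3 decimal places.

n = 15, x̄ = -4.55.
For a Normal prior and Normal likelihood with known variance, the posterior is Normal; its mode equals its mean, the precision-weighted average.
Prior precision 1/σ₀² = 1/2 = 0.5; data precision n/σ² = 15/1 = 15.
μ̂ = (0.5·(-3) + 15·(-4.55)) / (0.5 + 15) = (-69.75)/15.5 = -4.500.

μ̂_MAP = -4.500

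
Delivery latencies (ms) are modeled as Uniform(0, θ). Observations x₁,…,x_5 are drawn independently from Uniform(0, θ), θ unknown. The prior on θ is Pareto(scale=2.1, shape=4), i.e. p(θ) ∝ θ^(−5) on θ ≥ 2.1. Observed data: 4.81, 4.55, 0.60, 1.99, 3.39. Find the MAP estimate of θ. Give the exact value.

The Uniform(0, θ) likelihood is θ^(−n) for θ ≥ max(xᵢ), zero otherwise. Here max(xᵢ) = 4.81.
Posterior ∝ θ^(−5) · θ^(−5) = θ^(−10) on θ ≥ max(2.1, 4.81) = 4.81.
This density is strictly decreasing in θ, so the posterior mode lies at the lower boundary of the support.

θ̂_MAP = 4.81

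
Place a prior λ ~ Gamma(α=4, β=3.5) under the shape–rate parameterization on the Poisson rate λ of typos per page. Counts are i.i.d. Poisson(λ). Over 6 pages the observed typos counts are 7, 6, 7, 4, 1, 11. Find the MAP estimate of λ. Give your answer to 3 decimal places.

Σxᵢ = 7+6+7+4+1+11 = 36, with n = 6.
Posterior ∝ λ^3e^(−3.5λ) · λ^36e^(−6λ) = λ^39e^(−9.5λ), i.e. Gamma(shape=40, rate=9.5).
The mode of a Gamma(a, b) with a ≥ 1 (shape–rate) is (a−1)/b = 39/9.5 ≈ 4.105.

λ̂_MAP = 4.105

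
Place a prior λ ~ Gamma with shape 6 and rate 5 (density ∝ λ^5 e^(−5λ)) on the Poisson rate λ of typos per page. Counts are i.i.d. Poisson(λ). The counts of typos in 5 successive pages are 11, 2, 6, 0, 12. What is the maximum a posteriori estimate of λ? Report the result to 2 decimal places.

Σxᵢ = 11+2+6+0+12 = 31, with n = 5.
Posterior ∝ λ^5e^(−5λ) · λ^31e^(−5λ) = λ^36e^(−10λ), i.e. Gamma(shape=37, rate=10).
The mode of a Gamma(a, b) with a ≥ 1 (shape–rate) is (a−1)/b = 36/10 ≈ 3.60.

λ̂_MAP = 3.60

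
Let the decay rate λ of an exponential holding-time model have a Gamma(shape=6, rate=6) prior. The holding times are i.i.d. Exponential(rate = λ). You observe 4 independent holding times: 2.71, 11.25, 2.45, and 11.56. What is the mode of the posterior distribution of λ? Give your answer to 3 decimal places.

The Exponential(rate=λ) likelihood is ∝ λ^n e^(−λΣtᵢ). Here n = 4 and Σtᵢ = 2.71 + 11.25 + 2.45 + 11.56 = 27.97.
Posterior ∝ λ^5e^(−6λ) · λ^4e^(−27.97λ) = λ^9e^(−33.97λ), i.e. Gamma(10, 33.97).
Mode = (a−1)/b = 9/33.97 ≈ 0.265.

λ̂_MAP = 0.265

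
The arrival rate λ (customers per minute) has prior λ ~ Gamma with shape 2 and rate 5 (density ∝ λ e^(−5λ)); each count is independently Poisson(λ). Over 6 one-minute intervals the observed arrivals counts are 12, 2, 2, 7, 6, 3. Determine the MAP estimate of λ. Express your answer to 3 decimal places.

Σxᵢ = 12+2+2+7+6+3 = 32, with n = 6.
Posterior ∝ λe^(−5λ) · λ^32e^(−6λ) = λ^33e^(−11λ), i.e. Gamma(shape=34, rate=11).
The mode of a Gamma(a, b) with a ≥ 1 (shape–rate) is (a−1)/b = 33/11 ≈ 3.000.

λ̂_MAP = 3.000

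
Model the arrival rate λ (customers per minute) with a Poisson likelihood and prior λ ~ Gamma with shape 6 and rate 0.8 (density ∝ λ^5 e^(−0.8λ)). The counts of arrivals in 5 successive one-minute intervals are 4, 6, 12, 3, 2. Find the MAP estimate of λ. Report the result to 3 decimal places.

λ̂_MAP = 5.517

Σxᵢ = 4+6+12+3+2 = 27, with n = 5.
Posterior ∝ λ^5e^(−0.8λ) · λ^27e^(−5λ) = λ^32e^(−5.8λ), i.e. Gamma(shape=33, rate=5.8).
The mode of a Gamma(a, b) with a ≥ 1 (shape–rate) is (a−1)/b = 32/5.8 ≈ 5.517.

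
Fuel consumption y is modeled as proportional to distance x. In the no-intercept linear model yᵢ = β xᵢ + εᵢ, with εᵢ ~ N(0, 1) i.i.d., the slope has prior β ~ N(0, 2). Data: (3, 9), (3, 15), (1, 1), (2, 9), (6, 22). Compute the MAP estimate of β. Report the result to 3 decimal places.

β̂_MAP = 3.748

log p(β | y) = −Σ(yᵢ − βxᵢ)²/(2·1) − β²/(2·2) + const.
Setting the derivative to zero: Σxᵢ(yᵢ − βxᵢ)/1 − β/2 = 0, so β = Σxᵢyᵢ / (Σxᵢ² + σ²/τ²).
Σxᵢyᵢ = 3·9 + 3·15 + 1·1 + 2·9 + 6·22 = 223; Σxᵢ² = 59; σ²/τ² = 0.5.
β̂_MAP = 223 / (59 + 0.5) = 223/59.5 ≈ 3.748.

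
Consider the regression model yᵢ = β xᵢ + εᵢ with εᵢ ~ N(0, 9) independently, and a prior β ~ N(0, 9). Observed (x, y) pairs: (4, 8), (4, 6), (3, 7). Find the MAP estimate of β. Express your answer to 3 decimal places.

log p(β | y) = −Σ(yᵢ − βxᵢ)²/(2·9) − β²/(2·9) + const.
Setting the derivative to zero: Σxᵢ(yᵢ − βxᵢ)/9 − β/9 = 0, so β = Σxᵢyᵢ / (Σxᵢ² + σ²/τ²).
Σxᵢyᵢ = 4·8 + 4·6 + 3·7 = 77; Σxᵢ² = 41; σ²/τ² = 1.
β̂_MAP = 77 / (41 + 1) = 77/42 ≈ 1.833.

β̂_MAP = 1.833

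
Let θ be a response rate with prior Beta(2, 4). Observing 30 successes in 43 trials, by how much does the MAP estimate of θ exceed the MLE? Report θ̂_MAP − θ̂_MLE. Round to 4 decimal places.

MAP − MLE = -0.0381

Posterior is Beta(32, 17); MAP = (32−1)/(49−2) = 31/47 ≈ 0.65957.
MLE ignores the prior: θ̂_MLE = k/n = 30/43 ≈ 0.69767.
Difference = 31/47 − 30/43 = -77/2021 ≈ -0.0381.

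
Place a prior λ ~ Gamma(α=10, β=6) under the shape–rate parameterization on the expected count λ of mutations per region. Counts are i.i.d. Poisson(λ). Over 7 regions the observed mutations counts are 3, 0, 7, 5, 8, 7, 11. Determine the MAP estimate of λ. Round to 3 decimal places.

λ̂_MAP = 3.846

Σxᵢ = 3+0+7+5+8+7+11 = 41, with n = 7.
Posterior ∝ λ^9e^(−6λ) · λ^41e^(−7λ) = λ^50e^(−13λ), i.e. Gamma(shape=51, rate=13).
The mode of a Gamma(a, b) with a ≥ 1 (shape–rate) is (a−1)/b = 50/13 ≈ 3.846.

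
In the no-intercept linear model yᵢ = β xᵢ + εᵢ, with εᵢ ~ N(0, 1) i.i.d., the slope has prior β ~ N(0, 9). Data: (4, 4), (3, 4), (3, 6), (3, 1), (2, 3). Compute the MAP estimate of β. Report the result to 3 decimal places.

β̂_MAP = 1.167

log p(β | y) = −Σ(yᵢ − βxᵢ)²/(2·1) − β²/(2·9) + const.
Setting the derivative to zero: Σxᵢ(yᵢ − βxᵢ)/1 − β/9 = 0, so β = Σxᵢyᵢ / (Σxᵢ² + σ²/τ²).
Σxᵢyᵢ = 4·4 + 3·4 + 3·6 + 3·1 + 2·3 = 55; Σxᵢ² = 47; σ²/τ² = 1/9.
β̂_MAP = 55 / (47 + 1/9) = 55/(424/9) = 495/424 ≈ 1.167.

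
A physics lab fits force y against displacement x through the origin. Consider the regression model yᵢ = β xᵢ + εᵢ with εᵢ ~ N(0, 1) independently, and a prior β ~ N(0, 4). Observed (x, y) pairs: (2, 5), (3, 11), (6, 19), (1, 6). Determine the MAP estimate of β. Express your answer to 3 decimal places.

log p(β | y) = −Σ(yᵢ − βxᵢ)²/(2·1) − β²/(2·4) + const.
Setting the derivative to zero: Σxᵢ(yᵢ − βxᵢ)/1 − β/4 = 0, so β = Σxᵢyᵢ / (Σxᵢ² + σ²/τ²).
Σxᵢyᵢ = 2·5 + 3·11 + 6·19 + 1·6 = 163; Σxᵢ² = 50; σ²/τ² = 0.25.
β̂_MAP = 163 / (50 + 0.25) = 163/50.25 ≈ 3.244.

β̂_MAP = 3.244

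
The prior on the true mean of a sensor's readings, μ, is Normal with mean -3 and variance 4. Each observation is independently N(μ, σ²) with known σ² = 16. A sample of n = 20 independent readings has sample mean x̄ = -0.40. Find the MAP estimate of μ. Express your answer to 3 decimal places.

μ̂_MAP = -0.833

n = 20, x̄ = -0.40.
For a Normal prior and Normal likelihood with known variance, the posterior is Normal; its mode equals its mean, the precision-weighted average.
Prior precision 1/σ₀² = 1/4 = 0.25; data precision n/σ² = 20/16 = 1.25.
μ̂ = (0.25·(-3) + 1.25·(-0.4)) / (0.25 + 1.25) = (-1.25)/1.5 = -5/6 ≈ -0.833.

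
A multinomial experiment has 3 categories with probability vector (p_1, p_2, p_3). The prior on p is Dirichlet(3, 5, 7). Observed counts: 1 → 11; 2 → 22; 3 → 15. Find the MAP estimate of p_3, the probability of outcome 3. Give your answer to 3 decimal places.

The posterior is Dirichlet(αᵢ + nᵢ) = Dirichlet(14, 27, 22).
For a Dirichlet(a₁,…,a_K) with all aᵢ > 1, the mode has j-th component (aⱼ − 1)/(Σaᵢ − K).
Here Σaᵢ = 63 and K = 3, so p_3 = (22 − 1)/(63 − 3) = 21/60 ≈ 0.350.

MAP estimate: 0.350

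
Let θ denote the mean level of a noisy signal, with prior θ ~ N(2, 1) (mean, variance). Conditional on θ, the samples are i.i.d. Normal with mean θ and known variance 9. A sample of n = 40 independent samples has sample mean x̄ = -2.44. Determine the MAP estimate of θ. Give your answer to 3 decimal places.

θ̂_MAP = -1.624

n = 40, x̄ = -2.44.
For a Normal prior and Normal likelihood with known variance, the posterior is Normal; its mode equals its mean, the precision-weighted average.
Prior precision 1/σ₀² = 1/1 = 1; data precision n/σ² = 40/9.
θ̂ = (1·2 + (40/9)·(-2.44)) / (1 + 40/9) = (-398/45)/(49/9) = -398/245 ≈ -1.624.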